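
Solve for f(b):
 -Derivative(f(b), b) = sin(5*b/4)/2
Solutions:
 f(b) = C1 + 2*cos(5*b/4)/5


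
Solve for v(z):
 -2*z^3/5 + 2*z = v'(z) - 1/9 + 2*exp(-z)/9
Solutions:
 v(z) = C1 - z^4/10 + z^2 + z/9 + 2*exp(-z)/9


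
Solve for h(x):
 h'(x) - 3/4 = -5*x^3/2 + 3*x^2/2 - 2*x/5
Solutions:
 h(x) = C1 - 5*x^4/8 + x^3/2 - x^2/5 + 3*x/4


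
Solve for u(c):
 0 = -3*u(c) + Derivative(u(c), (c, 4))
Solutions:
 u(c) = C1*exp(-3^(1/4)*c) + C2*exp(3^(1/4)*c) + C3*sin(3^(1/4)*c) + C4*cos(3^(1/4)*c)


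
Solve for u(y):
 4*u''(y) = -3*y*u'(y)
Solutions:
 u(y) = C1 + C2*erf(sqrt(6)*y/4)


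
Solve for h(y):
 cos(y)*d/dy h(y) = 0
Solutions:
 h(y) = C1


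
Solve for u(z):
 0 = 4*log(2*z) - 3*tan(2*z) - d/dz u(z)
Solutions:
 u(z) = C1 + 4*z*log(z) - 4*z + 4*z*log(2) + 3*log(cos(2*z))/2


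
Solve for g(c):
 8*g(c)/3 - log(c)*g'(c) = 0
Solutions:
 g(c) = C1*exp(8*li(c)/3)


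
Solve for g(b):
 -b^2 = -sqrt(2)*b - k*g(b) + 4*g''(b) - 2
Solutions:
 g(b) = C1*exp(-b*sqrt(k)/2) + C2*exp(b*sqrt(k)/2) + b^2/k - sqrt(2)*b/k - 2/k + 8/k^2


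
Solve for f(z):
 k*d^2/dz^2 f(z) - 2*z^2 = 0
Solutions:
 f(z) = C1 + C2*z + z^4/(6*k)


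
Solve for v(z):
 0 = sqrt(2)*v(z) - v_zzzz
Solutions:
 v(z) = C1*exp(-2^(1/8)*z) + C2*exp(2^(1/8)*z) + C3*sin(2^(1/8)*z) + C4*cos(2^(1/8)*z)


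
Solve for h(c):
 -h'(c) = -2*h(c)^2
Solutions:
 h(c) = -1/(C1 + 2*c)


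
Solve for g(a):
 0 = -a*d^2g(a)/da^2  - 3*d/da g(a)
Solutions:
 g(a) = C1 + C2/a^2


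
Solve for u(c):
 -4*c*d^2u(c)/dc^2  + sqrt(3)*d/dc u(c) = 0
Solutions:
 u(c) = C1 + C2*c^(sqrt(3)/4 + 1)


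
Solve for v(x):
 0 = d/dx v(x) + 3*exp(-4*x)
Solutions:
 v(x) = C1 + 3*exp(-4*x)/4


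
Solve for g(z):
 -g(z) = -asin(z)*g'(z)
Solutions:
 g(z) = C1*exp(Integral(1/asin(z), z))


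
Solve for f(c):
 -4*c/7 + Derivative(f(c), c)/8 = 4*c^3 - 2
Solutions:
 f(c) = C1 + 8*c^4 + 16*c^2/7 - 16*c


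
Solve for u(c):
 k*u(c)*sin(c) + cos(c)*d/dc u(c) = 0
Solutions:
 u(c) = C1*exp(k*log(cos(c)))


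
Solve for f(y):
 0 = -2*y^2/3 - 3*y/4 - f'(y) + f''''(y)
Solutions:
 f(y) = C1 + C4*exp(y) - 2*y^3/9 - 3*y^2/8 + (C2*sin(sqrt(3)*y/2) + C3*cos(sqrt(3)*y/2))*exp(-y/2)


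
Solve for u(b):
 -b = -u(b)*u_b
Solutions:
 u(b) = -sqrt(C1 + b^2)
 u(b) = sqrt(C1 + b^2)


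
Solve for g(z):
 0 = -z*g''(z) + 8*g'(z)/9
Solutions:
 g(z) = C1 + C2*z^(17/9)


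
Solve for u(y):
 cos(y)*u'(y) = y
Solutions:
 u(y) = C1 + Integral(y/cos(y), y)


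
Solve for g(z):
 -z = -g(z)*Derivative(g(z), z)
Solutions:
 g(z) = -sqrt(C1 + z^2)
 g(z) = sqrt(C1 + z^2)


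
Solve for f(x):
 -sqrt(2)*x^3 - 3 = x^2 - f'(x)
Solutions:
 f(x) = C1 + sqrt(2)*x^4/4 + x^3/3 + 3*x


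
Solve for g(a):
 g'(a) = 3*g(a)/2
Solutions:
 g(a) = C1*exp(3*a/2)


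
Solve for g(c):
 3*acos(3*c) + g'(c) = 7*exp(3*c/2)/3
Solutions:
 g(c) = C1 - 3*c*acos(3*c) + sqrt(1 - 9*c^2) + 14*exp(3*c/2)/9


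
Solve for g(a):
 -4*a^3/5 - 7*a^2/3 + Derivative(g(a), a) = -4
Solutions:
 g(a) = C1 + a^4/5 + 7*a^3/9 - 4*a


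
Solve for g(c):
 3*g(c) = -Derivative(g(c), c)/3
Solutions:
 g(c) = C1*exp(-9*c)


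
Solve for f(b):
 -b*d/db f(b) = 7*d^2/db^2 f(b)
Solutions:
 f(b) = C1 + C2*erf(sqrt(14)*b/14)


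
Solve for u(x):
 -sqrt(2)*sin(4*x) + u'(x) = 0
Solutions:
 u(x) = C1 - sqrt(2)*cos(4*x)/4


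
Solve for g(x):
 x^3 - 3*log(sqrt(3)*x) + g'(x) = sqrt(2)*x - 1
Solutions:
 g(x) = C1 - x^4/4 + sqrt(2)*x^2/2 + 3*x*log(x) - 4*x + 3*x*log(3)/2


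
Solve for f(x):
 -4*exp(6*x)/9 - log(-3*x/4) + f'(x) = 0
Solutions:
 f(x) = C1 + x*log(-x) + x*(-2*log(2) - 1 + log(3)) + 2*exp(6*x)/27


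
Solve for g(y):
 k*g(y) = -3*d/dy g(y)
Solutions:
 g(y) = C1*exp(-k*y/3)


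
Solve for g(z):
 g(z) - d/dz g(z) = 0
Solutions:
 g(z) = C1*exp(z)


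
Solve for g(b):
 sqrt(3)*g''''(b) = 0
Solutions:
 g(b) = C1 + C2*b + C3*b^2 + C4*b^3


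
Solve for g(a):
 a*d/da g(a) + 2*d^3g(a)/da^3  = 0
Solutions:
 g(a) = C1 + Integral(C2*airyai(-2^(2/3)*a/2) + C3*airybi(-2^(2/3)*a/2), a)


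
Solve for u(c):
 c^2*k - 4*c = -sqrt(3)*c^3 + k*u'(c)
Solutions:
 u(c) = C1 + sqrt(3)*c^4/(4*k) + c^3/3 - 2*c^2/k


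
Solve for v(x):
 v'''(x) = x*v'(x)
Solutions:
 v(x) = C1 + Integral(C2*airyai(x) + C3*airybi(x), x)


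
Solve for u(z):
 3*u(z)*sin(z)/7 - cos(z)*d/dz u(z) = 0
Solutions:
 u(z) = C1/cos(z)^(3/7)


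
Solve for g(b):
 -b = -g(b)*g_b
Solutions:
 g(b) = -sqrt(C1 + b^2)
 g(b) = sqrt(C1 + b^2)


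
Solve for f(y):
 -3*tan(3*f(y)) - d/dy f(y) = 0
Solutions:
 f(y) = -asin(C1*exp(-9*y))/3 + pi/3
 f(y) = asin(C1*exp(-9*y))/3


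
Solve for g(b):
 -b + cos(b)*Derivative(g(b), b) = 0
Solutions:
 g(b) = C1 + Integral(b/cos(b), b)


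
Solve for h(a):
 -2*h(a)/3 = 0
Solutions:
 h(a) = 0


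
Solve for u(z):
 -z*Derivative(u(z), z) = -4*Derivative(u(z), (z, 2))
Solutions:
 u(z) = C1 + C2*erfi(sqrt(2)*z/4)


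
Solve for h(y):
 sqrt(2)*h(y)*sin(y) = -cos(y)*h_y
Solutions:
 h(y) = C1*cos(y)^(sqrt(2))


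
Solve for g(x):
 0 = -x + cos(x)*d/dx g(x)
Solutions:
 g(x) = C1 + Integral(x/cos(x), x)


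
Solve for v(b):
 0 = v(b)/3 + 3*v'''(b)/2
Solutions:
 v(b) = C3*exp(-6^(1/3)*b/3) + (C1*sin(2^(1/3)*3^(5/6)*b/6) + C2*cos(2^(1/3)*3^(5/6)*b/6))*exp(6^(1/3)*b/6)


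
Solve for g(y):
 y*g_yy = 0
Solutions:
 g(y) = C1 + C2*y


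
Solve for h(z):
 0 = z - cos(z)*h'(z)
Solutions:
 h(z) = C1 + Integral(z/cos(z), z)


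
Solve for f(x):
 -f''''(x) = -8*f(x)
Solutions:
 f(x) = C1*exp(-2^(3/4)*x) + C2*exp(2^(3/4)*x) + C3*sin(2^(3/4)*x) + C4*cos(2^(3/4)*x)


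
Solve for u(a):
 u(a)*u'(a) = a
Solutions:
 u(a) = -sqrt(C1 + a^2)
 u(a) = sqrt(C1 + a^2)


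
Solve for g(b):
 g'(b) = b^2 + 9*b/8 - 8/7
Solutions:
 g(b) = C1 + b^3/3 + 9*b^2/16 - 8*b/7


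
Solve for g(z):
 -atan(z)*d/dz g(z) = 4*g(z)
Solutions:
 g(z) = C1*exp(-4*Integral(1/atan(z), z))


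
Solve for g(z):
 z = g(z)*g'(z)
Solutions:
 g(z) = -sqrt(C1 + z^2)
 g(z) = sqrt(C1 + z^2)


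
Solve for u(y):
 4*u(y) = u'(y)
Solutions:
 u(y) = C1*exp(4*y)


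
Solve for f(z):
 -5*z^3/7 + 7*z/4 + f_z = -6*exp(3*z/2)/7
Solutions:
 f(z) = C1 + 5*z^4/28 - 7*z^2/8 - 4*exp(3*z/2)/7


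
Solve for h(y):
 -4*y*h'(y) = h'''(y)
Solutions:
 h(y) = C1 + Integral(C2*airyai(-2^(2/3)*y) + C3*airybi(-2^(2/3)*y), y)


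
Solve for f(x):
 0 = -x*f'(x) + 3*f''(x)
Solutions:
 f(x) = C1 + C2*erfi(sqrt(6)*x/6)


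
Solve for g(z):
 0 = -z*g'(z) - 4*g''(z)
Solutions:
 g(z) = C1 + C2*erf(sqrt(2)*z/4)


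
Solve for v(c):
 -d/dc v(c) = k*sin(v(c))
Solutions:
 v(c) = -acos((-C1 - exp(2*c*k))/(C1 - exp(2*c*k))) + 2*pi
 v(c) = acos((-C1 - exp(2*c*k))/(C1 - exp(2*c*k)))


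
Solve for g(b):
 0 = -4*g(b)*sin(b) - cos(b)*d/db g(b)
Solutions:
 g(b) = C1*cos(b)^4


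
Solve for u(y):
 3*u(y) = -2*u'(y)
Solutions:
 u(y) = C1*exp(-3*y/2)


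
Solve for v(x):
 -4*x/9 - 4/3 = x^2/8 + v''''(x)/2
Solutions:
 v(x) = C1 + C2*x + C3*x^2 + C4*x^3 - x^6/1440 - x^5/135 - x^4/9


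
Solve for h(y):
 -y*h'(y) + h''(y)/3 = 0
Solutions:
 h(y) = C1 + C2*erfi(sqrt(6)*y/2)


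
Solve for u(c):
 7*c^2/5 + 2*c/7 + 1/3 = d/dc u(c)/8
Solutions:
 u(c) = C1 + 56*c^3/15 + 8*c^2/7 + 8*c/3


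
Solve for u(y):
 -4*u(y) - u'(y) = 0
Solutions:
 u(y) = C1*exp(-4*y)


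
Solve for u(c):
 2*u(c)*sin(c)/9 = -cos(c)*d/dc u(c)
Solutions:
 u(c) = C1*cos(c)^(2/9)


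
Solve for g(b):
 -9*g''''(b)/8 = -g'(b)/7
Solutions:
 g(b) = C1 + C4*exp(2*147^(1/3)*b/21) + (C2*sin(3^(5/6)*7^(2/3)*b/21) + C3*cos(3^(5/6)*7^(2/3)*b/21))*exp(-147^(1/3)*b/21)


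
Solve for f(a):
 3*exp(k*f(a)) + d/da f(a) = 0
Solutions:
 f(a) = Piecewise((log(1/(C1*k + 3*a*k))/k, Ne(k, 0)), (nan, True))
 f(a) = Piecewise((C1 - 3*a, Eq(k, 0)), (nan, True))


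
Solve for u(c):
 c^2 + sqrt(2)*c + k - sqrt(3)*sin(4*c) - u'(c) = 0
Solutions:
 u(c) = C1 + c^3/3 + sqrt(2)*c^2/2 + c*k + sqrt(3)*cos(4*c)/4


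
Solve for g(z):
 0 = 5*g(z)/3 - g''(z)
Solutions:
 g(z) = C1*exp(-sqrt(15)*z/3) + C2*exp(sqrt(15)*z/3)


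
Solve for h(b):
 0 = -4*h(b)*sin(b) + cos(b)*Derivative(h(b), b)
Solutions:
 h(b) = C1/cos(b)^4


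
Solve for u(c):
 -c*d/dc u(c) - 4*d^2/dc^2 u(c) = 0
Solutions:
 u(c) = C1 + C2*erf(sqrt(2)*c/4)


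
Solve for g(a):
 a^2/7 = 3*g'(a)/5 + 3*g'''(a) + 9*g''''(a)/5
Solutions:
 g(a) = C1 + C2*exp(a*(-20 + 50*2^(1/3)/(9*sqrt(2229) + 493)^(1/3) + 2^(2/3)*(9*sqrt(2229) + 493)^(1/3))/36)*sin(2^(1/3)*sqrt(3)*a*(-2^(1/3)*(9*sqrt(2229) + 493)^(1/3) + 50/(9*sqrt(2229) + 493)^(1/3))/36) + C3*exp(a*(-20 + 50*2^(1/3)/(9*sqrt(2229) + 493)^(1/3) + 2^(2/3)*(9*sqrt(2229) + 493)^(1/3))/36)*cos(2^(1/3)*sqrt(3)*a*(-2^(1/3)*(9*sqrt(2229) + 493)^(1/3) + 50/(9*sqrt(2229) + 493)^(1/3))/36) + C4*exp(-a*(50*2^(1/3)/(9*sqrt(2229) + 493)^(1/3) + 10 + 2^(2/3)*(9*sqrt(2229) + 493)^(1/3))/18) + 5*a^3/63 - 50*a/21


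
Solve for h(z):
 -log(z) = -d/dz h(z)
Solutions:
 h(z) = C1 + z*log(z) - z


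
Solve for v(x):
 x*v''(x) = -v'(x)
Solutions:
 v(x) = C1 + C2*log(x)


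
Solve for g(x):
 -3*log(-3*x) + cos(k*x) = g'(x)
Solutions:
 g(x) = C1 - 3*x*log(-x) - 3*x*log(3) + 3*x + Piecewise((sin(k*x)/k, Ne(k, 0)), (x, True))


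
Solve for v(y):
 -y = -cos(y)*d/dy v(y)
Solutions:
 v(y) = C1 + Integral(y/cos(y), y)


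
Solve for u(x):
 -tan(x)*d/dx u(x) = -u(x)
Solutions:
 u(x) = C1*sin(x)


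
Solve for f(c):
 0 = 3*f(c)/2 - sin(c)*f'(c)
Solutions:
 f(c) = C1*(cos(c) - 1)^(3/4)/(cos(c) + 1)^(3/4)


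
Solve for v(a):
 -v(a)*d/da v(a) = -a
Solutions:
 v(a) = -sqrt(C1 + a^2)
 v(a) = sqrt(C1 + a^2)


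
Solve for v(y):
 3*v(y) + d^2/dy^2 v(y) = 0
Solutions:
 v(y) = C1*sin(sqrt(3)*y) + C2*cos(sqrt(3)*y)


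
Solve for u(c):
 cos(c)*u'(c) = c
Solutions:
 u(c) = C1 + Integral(c/cos(c), c)


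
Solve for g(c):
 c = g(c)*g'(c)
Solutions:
 g(c) = -sqrt(C1 + c^2)
 g(c) = sqrt(C1 + c^2)


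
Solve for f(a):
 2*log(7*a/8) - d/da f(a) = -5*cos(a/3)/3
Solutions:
 f(a) = C1 + 2*a*log(a) - 6*a*log(2) - 2*a + 2*a*log(7) + 5*sin(a/3)


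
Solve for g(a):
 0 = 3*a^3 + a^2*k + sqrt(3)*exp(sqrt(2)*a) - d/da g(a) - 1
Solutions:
 g(a) = C1 + 3*a^4/4 + a^3*k/3 - a + sqrt(6)*exp(sqrt(2)*a)/2


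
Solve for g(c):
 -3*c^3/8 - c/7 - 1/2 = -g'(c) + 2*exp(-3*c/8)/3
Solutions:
 g(c) = C1 + 3*c^4/32 + c^2/14 + c/2 - 16*exp(-3*c/8)/9


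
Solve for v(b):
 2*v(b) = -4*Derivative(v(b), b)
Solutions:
 v(b) = C1*exp(-b/2)


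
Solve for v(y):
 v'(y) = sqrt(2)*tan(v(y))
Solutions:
 v(y) = pi - asin(C1*exp(sqrt(2)*y))
 v(y) = asin(C1*exp(sqrt(2)*y))


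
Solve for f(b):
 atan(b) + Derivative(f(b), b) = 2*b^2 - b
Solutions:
 f(b) = C1 + 2*b^3/3 - b^2/2 - b*atan(b) + log(b^2 + 1)/2


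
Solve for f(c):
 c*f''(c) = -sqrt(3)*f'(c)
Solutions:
 f(c) = C1 + C2*c^(1 - sqrt(3))


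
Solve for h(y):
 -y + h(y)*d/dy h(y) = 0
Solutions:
 h(y) = -sqrt(C1 + y^2)
 h(y) = sqrt(C1 + y^2)


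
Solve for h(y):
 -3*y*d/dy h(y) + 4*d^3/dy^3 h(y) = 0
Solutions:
 h(y) = C1 + Integral(C2*airyai(6^(1/3)*y/2) + C3*airybi(6^(1/3)*y/2), y)


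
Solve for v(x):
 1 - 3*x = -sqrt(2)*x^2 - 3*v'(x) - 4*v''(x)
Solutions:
 v(x) = C1 + C2*exp(-3*x/4) - sqrt(2)*x^3/9 + x^2/2 + 4*sqrt(2)*x^2/9 - 32*sqrt(2)*x/27 - 5*x/3


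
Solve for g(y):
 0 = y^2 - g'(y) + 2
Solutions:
 g(y) = C1 + y^3/3 + 2*y


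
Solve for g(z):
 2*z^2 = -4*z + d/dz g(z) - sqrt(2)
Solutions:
 g(z) = C1 + 2*z^3/3 + 2*z^2 + sqrt(2)*z


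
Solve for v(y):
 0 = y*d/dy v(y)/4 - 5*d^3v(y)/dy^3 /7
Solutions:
 v(y) = C1 + Integral(C2*airyai(350^(1/3)*y/10) + C3*airybi(350^(1/3)*y/10), y)


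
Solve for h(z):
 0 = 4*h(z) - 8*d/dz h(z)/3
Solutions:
 h(z) = C1*exp(3*z/2)


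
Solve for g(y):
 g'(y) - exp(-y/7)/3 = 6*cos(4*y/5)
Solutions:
 g(y) = C1 + 15*sin(4*y/5)/2 - 7*exp(-y/7)/3


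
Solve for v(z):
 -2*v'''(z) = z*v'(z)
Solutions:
 v(z) = C1 + Integral(C2*airyai(-2^(2/3)*z/2) + C3*airybi(-2^(2/3)*z/2), z)


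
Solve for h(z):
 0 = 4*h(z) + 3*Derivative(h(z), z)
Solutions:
 h(z) = C1*exp(-4*z/3)


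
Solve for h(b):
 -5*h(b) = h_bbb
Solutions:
 h(b) = C3*exp(-5^(1/3)*b) + (C1*sin(sqrt(3)*5^(1/3)*b/2) + C2*cos(sqrt(3)*5^(1/3)*b/2))*exp(5^(1/3)*b/2)


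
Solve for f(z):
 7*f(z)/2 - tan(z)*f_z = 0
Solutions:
 f(z) = C1*sin(z)^(7/2)


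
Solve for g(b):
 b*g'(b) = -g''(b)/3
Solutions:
 g(b) = C1 + C2*erf(sqrt(6)*b/2)


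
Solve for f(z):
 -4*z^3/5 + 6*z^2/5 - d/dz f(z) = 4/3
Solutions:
 f(z) = C1 - z^4/5 + 2*z^3/5 - 4*z/3


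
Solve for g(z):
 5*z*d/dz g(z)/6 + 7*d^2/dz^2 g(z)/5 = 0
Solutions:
 g(z) = C1 + C2*erf(5*sqrt(21)*z/42)


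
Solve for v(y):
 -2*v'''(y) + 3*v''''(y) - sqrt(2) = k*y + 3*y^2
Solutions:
 v(y) = C1 + C2*y + C3*y^2 + C4*exp(2*y/3) - y^5/40 + y^4*(-k - 9)/48 + y^3*(-3*k - 27 - 2*sqrt(2))/24


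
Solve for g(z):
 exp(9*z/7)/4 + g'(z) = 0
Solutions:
 g(z) = C1 - 7*exp(9*z/7)/36


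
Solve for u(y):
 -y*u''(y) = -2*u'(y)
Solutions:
 u(y) = C1 + C2*y^3


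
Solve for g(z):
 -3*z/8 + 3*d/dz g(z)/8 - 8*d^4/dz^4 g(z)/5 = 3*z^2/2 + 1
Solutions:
 g(z) = C1 + C4*exp(15^(1/3)*z/4) + 4*z^3/3 + z^2/2 + 8*z/3 + (C2*sin(3^(5/6)*5^(1/3)*z/8) + C3*cos(3^(5/6)*5^(1/3)*z/8))*exp(-15^(1/3)*z/8)


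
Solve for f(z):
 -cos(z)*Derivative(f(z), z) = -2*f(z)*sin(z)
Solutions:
 f(z) = C1/cos(z)^2


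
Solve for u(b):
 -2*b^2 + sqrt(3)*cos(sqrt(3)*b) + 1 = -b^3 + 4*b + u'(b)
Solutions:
 u(b) = C1 + b^4/4 - 2*b^3/3 - 2*b^2 + b + sin(sqrt(3)*b)


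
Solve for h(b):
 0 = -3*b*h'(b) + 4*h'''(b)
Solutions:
 h(b) = C1 + Integral(C2*airyai(6^(1/3)*b/2) + C3*airybi(6^(1/3)*b/2), b)


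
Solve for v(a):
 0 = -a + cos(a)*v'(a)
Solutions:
 v(a) = C1 + Integral(a/cos(a), a)


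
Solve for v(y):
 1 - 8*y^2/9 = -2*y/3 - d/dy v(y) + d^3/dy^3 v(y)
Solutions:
 v(y) = C1 + C2*exp(-y) + C3*exp(y) + 8*y^3/27 - y^2/3 + 7*y/9


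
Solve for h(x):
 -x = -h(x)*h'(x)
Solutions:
 h(x) = -sqrt(C1 + x^2)
 h(x) = sqrt(C1 + x^2)


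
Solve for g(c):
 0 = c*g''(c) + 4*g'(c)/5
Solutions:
 g(c) = C1 + C2*c^(1/5)


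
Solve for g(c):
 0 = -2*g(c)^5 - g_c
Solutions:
 g(c) = -I*(1/(C1 + 8*c))^(1/4)
 g(c) = I*(1/(C1 + 8*c))^(1/4)
 g(c) = -(1/(C1 + 8*c))^(1/4)
 g(c) = (1/(C1 + 8*c))^(1/4)


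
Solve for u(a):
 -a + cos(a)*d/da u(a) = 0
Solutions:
 u(a) = C1 + Integral(a/cos(a), a)


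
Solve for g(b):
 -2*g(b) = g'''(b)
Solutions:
 g(b) = C3*exp(-2^(1/3)*b) + (C1*sin(2^(1/3)*sqrt(3)*b/2) + C2*cos(2^(1/3)*sqrt(3)*b/2))*exp(2^(1/3)*b/2)


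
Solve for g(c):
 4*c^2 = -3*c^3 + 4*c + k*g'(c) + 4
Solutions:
 g(c) = C1 + 3*c^4/(4*k) + 4*c^3/(3*k) - 2*c^2/k - 4*c/k


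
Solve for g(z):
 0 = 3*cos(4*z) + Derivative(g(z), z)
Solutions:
 g(z) = C1 - 3*sin(4*z)/4


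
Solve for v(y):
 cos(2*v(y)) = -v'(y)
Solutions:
 v(y) = -asin((C1 + exp(4*y))/(C1 - exp(4*y)))/2 + pi/2
 v(y) = asin((C1 + exp(4*y))/(C1 - exp(4*y)))/2


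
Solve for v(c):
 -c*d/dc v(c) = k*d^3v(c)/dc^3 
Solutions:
 v(c) = C1 + Integral(C2*airyai(c*(-1/k)^(1/3)) + C3*airybi(c*(-1/k)^(1/3)), c)


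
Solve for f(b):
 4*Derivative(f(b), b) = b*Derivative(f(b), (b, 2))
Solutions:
 f(b) = C1 + C2*b^5


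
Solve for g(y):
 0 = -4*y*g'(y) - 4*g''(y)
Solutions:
 g(y) = C1 + C2*erf(sqrt(2)*y/2)


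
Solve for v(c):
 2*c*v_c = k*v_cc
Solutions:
 v(c) = C1 + C2*erf(c*sqrt(-1/k))/sqrt(-1/k)


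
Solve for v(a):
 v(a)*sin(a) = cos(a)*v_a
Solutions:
 v(a) = C1/cos(a)


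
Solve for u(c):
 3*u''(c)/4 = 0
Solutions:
 u(c) = C1 + C2*c


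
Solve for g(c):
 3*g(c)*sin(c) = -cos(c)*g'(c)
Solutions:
 g(c) = C1*cos(c)^3


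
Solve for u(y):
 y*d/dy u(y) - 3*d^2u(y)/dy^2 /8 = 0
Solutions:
 u(y) = C1 + C2*erfi(2*sqrt(3)*y/3)


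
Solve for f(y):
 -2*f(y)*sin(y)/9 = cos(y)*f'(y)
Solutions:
 f(y) = C1*cos(y)^(2/9)


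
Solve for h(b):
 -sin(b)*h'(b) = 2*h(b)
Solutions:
 h(b) = C1*(cos(b) + 1)/(cos(b) - 1)


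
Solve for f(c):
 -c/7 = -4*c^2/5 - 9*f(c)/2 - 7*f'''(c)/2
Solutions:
 f(c) = C3*exp(-21^(2/3)*c/7) - 8*c^2/45 + 2*c/63 + (C1*sin(3*3^(1/6)*7^(2/3)*c/14) + C2*cos(3*3^(1/6)*7^(2/3)*c/14))*exp(21^(2/3)*c/14)


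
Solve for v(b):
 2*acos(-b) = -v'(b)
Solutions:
 v(b) = C1 - 2*b*acos(-b) - 2*sqrt(1 - b^2)


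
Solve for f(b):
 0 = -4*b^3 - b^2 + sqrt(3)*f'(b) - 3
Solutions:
 f(b) = C1 + sqrt(3)*b^4/3 + sqrt(3)*b^3/9 + sqrt(3)*b


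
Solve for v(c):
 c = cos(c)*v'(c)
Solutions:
 v(c) = C1 + Integral(c/cos(c), c)


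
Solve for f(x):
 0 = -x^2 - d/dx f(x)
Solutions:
 f(x) = C1 - x^3/3


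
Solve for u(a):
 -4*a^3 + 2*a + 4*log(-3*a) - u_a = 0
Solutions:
 u(a) = C1 - a^4 + a^2 + 4*a*log(-a) + 4*a*(-1 + log(3))


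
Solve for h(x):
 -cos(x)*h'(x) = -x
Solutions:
 h(x) = C1 + Integral(x/cos(x), x)


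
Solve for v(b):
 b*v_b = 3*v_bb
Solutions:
 v(b) = C1 + C2*erfi(sqrt(6)*b/6)


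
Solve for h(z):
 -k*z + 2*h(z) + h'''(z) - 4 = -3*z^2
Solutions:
 h(z) = C3*exp(-2^(1/3)*z) + k*z/2 - 3*z^2/2 + (C1*sin(2^(1/3)*sqrt(3)*z/2) + C2*cos(2^(1/3)*sqrt(3)*z/2))*exp(2^(1/3)*z/2) + 2


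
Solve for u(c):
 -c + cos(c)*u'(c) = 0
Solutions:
 u(c) = C1 + Integral(c/cos(c), c)


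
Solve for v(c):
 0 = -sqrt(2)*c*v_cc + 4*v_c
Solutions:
 v(c) = C1 + C2*c^(1 + 2*sqrt(2))


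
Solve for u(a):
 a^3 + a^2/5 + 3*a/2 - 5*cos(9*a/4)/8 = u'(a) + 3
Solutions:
 u(a) = C1 + a^4/4 + a^3/15 + 3*a^2/4 - 3*a - 5*sin(9*a/4)/18


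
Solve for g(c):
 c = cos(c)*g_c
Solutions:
 g(c) = C1 + Integral(c/cos(c), c)


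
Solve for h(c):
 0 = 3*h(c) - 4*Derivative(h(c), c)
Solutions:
 h(c) = C1*exp(3*c/4)


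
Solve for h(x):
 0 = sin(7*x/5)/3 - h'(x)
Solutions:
 h(x) = C1 - 5*cos(7*x/5)/21


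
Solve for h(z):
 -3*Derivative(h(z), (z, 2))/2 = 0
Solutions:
 h(z) = C1 + C2*z


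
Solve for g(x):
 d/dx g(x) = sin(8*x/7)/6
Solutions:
 g(x) = C1 - 7*cos(8*x/7)/48


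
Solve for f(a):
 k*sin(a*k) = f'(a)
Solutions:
 f(a) = C1 - cos(a*k)


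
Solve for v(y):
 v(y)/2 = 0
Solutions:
 v(y) = 0


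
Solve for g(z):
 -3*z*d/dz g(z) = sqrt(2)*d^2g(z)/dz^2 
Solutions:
 g(z) = C1 + C2*erf(2^(1/4)*sqrt(3)*z/2)


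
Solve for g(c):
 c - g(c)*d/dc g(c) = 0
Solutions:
 g(c) = -sqrt(C1 + c^2)
 g(c) = sqrt(C1 + c^2)


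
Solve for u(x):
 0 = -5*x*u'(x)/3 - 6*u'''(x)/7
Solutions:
 u(x) = C1 + Integral(C2*airyai(-420^(1/3)*x/6) + C3*airybi(-420^(1/3)*x/6), x)


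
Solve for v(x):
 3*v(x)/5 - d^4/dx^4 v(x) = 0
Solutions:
 v(x) = C1*exp(-3^(1/4)*5^(3/4)*x/5) + C2*exp(3^(1/4)*5^(3/4)*x/5) + C3*sin(3^(1/4)*5^(3/4)*x/5) + C4*cos(3^(1/4)*5^(3/4)*x/5)


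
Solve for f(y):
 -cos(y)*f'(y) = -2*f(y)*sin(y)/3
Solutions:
 f(y) = C1/cos(y)^(2/3)


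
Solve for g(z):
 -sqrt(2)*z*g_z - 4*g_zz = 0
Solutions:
 g(z) = C1 + C2*erf(2^(3/4)*z/4)


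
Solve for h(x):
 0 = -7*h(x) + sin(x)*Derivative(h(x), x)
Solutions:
 h(x) = C1*sqrt(cos(x) - 1)*(cos(x)^3 - 3*cos(x)^2 + 3*cos(x) - 1)/(sqrt(cos(x) + 1)*(cos(x)^3 + 3*cos(x)^2 + 3*cos(x) + 1))


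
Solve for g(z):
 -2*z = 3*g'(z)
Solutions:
 g(z) = C1 - z^2/3


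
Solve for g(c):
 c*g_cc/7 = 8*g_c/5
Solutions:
 g(c) = C1 + C2*c^(61/5)


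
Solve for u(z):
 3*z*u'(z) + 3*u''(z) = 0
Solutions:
 u(z) = C1 + C2*erf(sqrt(2)*z/2)


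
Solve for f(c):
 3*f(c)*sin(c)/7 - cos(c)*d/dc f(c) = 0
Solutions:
 f(c) = C1/cos(c)^(3/7)


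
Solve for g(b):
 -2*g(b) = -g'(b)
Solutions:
 g(b) = C1*exp(2*b)


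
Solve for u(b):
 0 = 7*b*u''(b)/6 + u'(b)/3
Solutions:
 u(b) = C1 + C2*b^(5/7)


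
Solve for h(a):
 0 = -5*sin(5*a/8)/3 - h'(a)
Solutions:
 h(a) = C1 + 8*cos(5*a/8)/3


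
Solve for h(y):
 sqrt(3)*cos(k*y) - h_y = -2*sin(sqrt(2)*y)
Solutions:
 h(y) = C1 - sqrt(2)*cos(sqrt(2)*y) + sqrt(3)*sin(k*y)/k


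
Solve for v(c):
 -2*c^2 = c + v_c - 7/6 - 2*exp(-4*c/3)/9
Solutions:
 v(c) = C1 - 2*c^3/3 - c^2/2 + 7*c/6 - exp(-4*c/3)/6


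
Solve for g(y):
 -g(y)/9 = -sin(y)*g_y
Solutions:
 g(y) = C1*(cos(y) - 1)^(1/18)/(cos(y) + 1)^(1/18)


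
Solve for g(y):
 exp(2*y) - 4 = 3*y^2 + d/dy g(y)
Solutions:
 g(y) = C1 - y^3 - 4*y + exp(2*y)/2


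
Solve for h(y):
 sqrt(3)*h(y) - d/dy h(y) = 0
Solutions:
 h(y) = C1*exp(sqrt(3)*y)


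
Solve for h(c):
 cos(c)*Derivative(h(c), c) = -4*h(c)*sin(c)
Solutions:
 h(c) = C1*cos(c)^4


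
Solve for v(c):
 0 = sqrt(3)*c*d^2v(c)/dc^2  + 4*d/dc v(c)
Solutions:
 v(c) = C1 + C2*c^(1 - 4*sqrt(3)/3)


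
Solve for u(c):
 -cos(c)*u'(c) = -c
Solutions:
 u(c) = C1 + Integral(c/cos(c), c)


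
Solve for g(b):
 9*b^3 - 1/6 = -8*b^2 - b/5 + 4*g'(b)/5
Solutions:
 g(b) = C1 + 45*b^4/16 + 10*b^3/3 + b^2/8 - 5*b/24


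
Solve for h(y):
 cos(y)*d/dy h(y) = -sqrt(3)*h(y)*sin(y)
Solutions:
 h(y) = C1*cos(y)^(sqrt(3))


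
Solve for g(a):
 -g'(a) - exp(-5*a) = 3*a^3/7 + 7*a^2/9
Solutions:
 g(a) = C1 - 3*a^4/28 - 7*a^3/27 + exp(-5*a)/5


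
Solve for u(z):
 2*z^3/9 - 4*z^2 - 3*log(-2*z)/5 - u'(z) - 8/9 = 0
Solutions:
 u(z) = C1 + z^4/18 - 4*z^3/3 - 3*z*log(-z)/5 + z*(-27*log(2) - 13)/45


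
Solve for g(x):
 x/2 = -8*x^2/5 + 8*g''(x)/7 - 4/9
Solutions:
 g(x) = C1 + C2*x + 7*x^4/60 + 7*x^3/96 + 7*x^2/36


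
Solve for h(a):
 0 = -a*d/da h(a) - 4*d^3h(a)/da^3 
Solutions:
 h(a) = C1 + Integral(C2*airyai(-2^(1/3)*a/2) + C3*airybi(-2^(1/3)*a/2), a)


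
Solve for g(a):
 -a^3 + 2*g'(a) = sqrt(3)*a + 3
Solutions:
 g(a) = C1 + a^4/8 + sqrt(3)*a^2/4 + 3*a/2


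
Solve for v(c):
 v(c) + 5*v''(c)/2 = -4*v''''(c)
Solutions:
 v(c) = (C1*sin(sqrt(2)*c*cos(atan(sqrt(39)/5)/2)/2) + C2*cos(sqrt(2)*c*cos(atan(sqrt(39)/5)/2)/2))*exp(-sqrt(2)*c*sin(atan(sqrt(39)/5)/2)/2) + (C3*sin(sqrt(2)*c*cos(atan(sqrt(39)/5)/2)/2) + C4*cos(sqrt(2)*c*cos(atan(sqrt(39)/5)/2)/2))*exp(sqrt(2)*c*sin(atan(sqrt(39)/5)/2)/2)


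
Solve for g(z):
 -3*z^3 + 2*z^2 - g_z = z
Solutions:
 g(z) = C1 - 3*z^4/4 + 2*z^3/3 - z^2/2


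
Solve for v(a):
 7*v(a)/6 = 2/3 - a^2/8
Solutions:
 v(a) = 4/7 - 3*a^2/28


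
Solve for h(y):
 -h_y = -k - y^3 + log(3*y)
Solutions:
 h(y) = C1 + k*y + y^4/4 - y*log(y) - y*log(3) + y


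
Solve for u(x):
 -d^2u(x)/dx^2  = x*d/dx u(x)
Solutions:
 u(x) = C1 + C2*erf(sqrt(2)*x/2)


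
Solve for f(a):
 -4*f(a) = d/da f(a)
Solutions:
 f(a) = C1*exp(-4*a)


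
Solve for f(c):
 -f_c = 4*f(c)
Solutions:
 f(c) = C1*exp(-4*c)


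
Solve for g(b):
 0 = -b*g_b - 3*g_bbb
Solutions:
 g(b) = C1 + Integral(C2*airyai(-3^(2/3)*b/3) + C3*airybi(-3^(2/3)*b/3), b)


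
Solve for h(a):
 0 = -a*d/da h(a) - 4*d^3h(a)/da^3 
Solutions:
 h(a) = C1 + Integral(C2*airyai(-2^(1/3)*a/2) + C3*airybi(-2^(1/3)*a/2), a)


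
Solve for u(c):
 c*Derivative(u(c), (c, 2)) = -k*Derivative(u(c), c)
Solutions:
 u(c) = C1 + c^(1 - re(k))*(C2*sin(log(c)*Abs(im(k))) + C3*cos(log(c)*im(k)))


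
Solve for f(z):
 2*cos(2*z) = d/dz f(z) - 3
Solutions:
 f(z) = C1 + 3*z + sin(2*z)


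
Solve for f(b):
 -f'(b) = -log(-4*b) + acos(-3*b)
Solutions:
 f(b) = C1 + b*log(-b) - b*acos(-3*b) - b + 2*b*log(2) - sqrt(1 - 9*b^2)/3


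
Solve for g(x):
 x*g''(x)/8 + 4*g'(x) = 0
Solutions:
 g(x) = C1 + C2/x^31


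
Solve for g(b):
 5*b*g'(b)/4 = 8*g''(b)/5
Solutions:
 g(b) = C1 + C2*erfi(5*b/8)


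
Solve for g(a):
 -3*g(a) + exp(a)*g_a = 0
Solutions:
 g(a) = C1*exp(-3*exp(-a))


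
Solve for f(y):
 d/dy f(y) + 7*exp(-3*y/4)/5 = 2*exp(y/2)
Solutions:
 f(y) = C1 + 4*exp(y/2) + 28*exp(-3*y/4)/15


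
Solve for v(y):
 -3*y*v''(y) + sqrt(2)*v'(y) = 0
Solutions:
 v(y) = C1 + C2*y^(sqrt(2)/3 + 1)


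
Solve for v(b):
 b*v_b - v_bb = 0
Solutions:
 v(b) = C1 + C2*erfi(sqrt(2)*b/2)


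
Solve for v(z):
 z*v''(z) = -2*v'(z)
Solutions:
 v(z) = C1 + C2/z


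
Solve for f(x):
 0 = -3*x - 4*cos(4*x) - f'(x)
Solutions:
 f(x) = C1 - 3*x^2/2 - sin(4*x)


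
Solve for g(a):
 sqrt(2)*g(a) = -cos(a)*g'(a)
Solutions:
 g(a) = C1*(sin(a) - 1)^(sqrt(2)/2)/(sin(a) + 1)^(sqrt(2)/2)


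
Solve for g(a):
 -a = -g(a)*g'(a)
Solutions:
 g(a) = -sqrt(C1 + a^2)
 g(a) = sqrt(C1 + a^2)


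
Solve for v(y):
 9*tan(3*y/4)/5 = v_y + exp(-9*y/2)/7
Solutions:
 v(y) = C1 + 6*log(tan(3*y/4)^2 + 1)/5 + 2*exp(-9*y/2)/63


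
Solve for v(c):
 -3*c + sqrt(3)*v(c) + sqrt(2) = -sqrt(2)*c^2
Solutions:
 v(c) = -sqrt(6)*c^2/3 + sqrt(3)*c - sqrt(6)/3


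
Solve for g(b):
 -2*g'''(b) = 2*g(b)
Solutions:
 g(b) = C3*exp(-b) + (C1*sin(sqrt(3)*b/2) + C2*cos(sqrt(3)*b/2))*exp(b/2)


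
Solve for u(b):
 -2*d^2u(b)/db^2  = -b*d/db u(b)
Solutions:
 u(b) = C1 + C2*erfi(b/2)


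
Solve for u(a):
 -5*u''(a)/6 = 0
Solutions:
 u(a) = C1 + C2*a


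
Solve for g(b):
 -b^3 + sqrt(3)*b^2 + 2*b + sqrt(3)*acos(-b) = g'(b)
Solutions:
 g(b) = C1 - b^4/4 + sqrt(3)*b^3/3 + b^2 + sqrt(3)*(b*acos(-b) + sqrt(1 - b^2))


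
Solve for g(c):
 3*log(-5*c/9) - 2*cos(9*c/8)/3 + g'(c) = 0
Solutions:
 g(c) = C1 - 3*c*log(-c) - 3*c*log(5) + 3*c + 6*c*log(3) + 16*sin(9*c/8)/27


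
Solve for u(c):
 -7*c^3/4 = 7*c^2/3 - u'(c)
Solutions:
 u(c) = C1 + 7*c^4/16 + 7*c^3/9


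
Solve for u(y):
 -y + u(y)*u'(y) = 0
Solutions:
 u(y) = -sqrt(C1 + y^2)
 u(y) = sqrt(C1 + y^2)


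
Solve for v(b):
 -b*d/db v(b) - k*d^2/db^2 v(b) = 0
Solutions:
 v(b) = C1 + C2*sqrt(k)*erf(sqrt(2)*b*sqrt(1/k)/2)


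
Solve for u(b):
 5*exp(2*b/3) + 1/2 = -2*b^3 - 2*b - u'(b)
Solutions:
 u(b) = C1 - b^4/2 - b^2 - b/2 - 15*exp(2*b/3)/2


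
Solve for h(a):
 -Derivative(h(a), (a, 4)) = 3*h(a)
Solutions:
 h(a) = (C1*sin(sqrt(2)*3^(1/4)*a/2) + C2*cos(sqrt(2)*3^(1/4)*a/2))*exp(-sqrt(2)*3^(1/4)*a/2) + (C3*sin(sqrt(2)*3^(1/4)*a/2) + C4*cos(sqrt(2)*3^(1/4)*a/2))*exp(sqrt(2)*3^(1/4)*a/2)


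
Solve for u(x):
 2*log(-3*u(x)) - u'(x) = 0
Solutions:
 -Integral(1/(log(-_y) + log(3)), (_y, u(x)))/2 = C1 - x


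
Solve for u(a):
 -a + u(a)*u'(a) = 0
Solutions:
 u(a) = -sqrt(C1 + a^2)
 u(a) = sqrt(C1 + a^2)


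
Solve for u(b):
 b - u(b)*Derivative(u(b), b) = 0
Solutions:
 u(b) = -sqrt(C1 + b^2)
 u(b) = sqrt(C1 + b^2)


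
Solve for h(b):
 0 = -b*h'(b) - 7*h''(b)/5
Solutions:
 h(b) = C1 + C2*erf(sqrt(70)*b/14)


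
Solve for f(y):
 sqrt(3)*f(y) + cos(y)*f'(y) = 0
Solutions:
 f(y) = C1*(sin(y) - 1)^(sqrt(3)/2)/(sin(y) + 1)^(sqrt(3)/2)


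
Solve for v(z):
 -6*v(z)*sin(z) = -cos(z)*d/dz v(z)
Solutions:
 v(z) = C1/cos(z)^6


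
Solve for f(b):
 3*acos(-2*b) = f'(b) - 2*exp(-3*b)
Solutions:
 f(b) = C1 + 3*b*acos(-2*b) + 3*sqrt(1 - 4*b^2)/2 - 2*exp(-3*b)/3


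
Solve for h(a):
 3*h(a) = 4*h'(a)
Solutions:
 h(a) = C1*exp(3*a/4)


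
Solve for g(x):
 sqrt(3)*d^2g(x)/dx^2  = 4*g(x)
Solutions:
 g(x) = C1*exp(-2*3^(3/4)*x/3) + C2*exp(2*3^(3/4)*x/3)


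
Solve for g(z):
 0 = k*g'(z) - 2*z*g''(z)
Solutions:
 g(z) = C1 + z^(re(k)/2 + 1)*(C2*sin(log(z)*Abs(im(k))/2) + C3*cos(log(z)*im(k)/2))


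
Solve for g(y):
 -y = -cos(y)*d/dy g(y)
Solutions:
 g(y) = C1 + Integral(y/cos(y), y)


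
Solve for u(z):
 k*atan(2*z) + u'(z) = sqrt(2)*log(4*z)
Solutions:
 u(z) = C1 - k*(z*atan(2*z) - log(4*z^2 + 1)/4) + sqrt(2)*z*(log(z) - 1) + 2*sqrt(2)*z*log(2)


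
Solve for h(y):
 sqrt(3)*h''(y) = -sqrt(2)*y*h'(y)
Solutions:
 h(y) = C1 + C2*erf(6^(3/4)*y/6)


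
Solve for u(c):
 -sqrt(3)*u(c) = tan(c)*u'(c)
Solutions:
 u(c) = C1/sin(c)^(sqrt(3))


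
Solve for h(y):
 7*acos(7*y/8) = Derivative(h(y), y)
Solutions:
 h(y) = C1 + 7*y*acos(7*y/8) - sqrt(64 - 49*y^2)


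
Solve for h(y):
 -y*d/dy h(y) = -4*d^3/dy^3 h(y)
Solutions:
 h(y) = C1 + Integral(C2*airyai(2^(1/3)*y/2) + C3*airybi(2^(1/3)*y/2), y)


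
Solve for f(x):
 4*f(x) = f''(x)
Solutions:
 f(x) = C1*exp(-2*x) + C2*exp(2*x)


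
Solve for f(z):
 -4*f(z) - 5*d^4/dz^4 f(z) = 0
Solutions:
 f(z) = (C1*sin(5^(3/4)*z/5) + C2*cos(5^(3/4)*z/5))*exp(-5^(3/4)*z/5) + (C3*sin(5^(3/4)*z/5) + C4*cos(5^(3/4)*z/5))*exp(5^(3/4)*z/5)


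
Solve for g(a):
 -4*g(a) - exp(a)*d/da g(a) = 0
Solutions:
 g(a) = C1*exp(4*exp(-a))


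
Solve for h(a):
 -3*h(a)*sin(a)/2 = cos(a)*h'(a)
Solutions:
 h(a) = C1*cos(a)^(3/2)


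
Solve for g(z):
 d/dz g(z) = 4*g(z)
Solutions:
 g(z) = C1*exp(4*z)


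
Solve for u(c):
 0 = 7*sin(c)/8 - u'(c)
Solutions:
 u(c) = C1 - 7*cos(c)/8


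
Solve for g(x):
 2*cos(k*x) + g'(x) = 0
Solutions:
 g(x) = C1 - 2*sin(k*x)/k


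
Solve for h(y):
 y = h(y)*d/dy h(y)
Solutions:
 h(y) = -sqrt(C1 + y^2)
 h(y) = sqrt(C1 + y^2)


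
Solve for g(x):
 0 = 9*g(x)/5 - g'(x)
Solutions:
 g(x) = C1*exp(9*x/5)


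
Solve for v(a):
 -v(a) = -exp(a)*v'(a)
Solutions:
 v(a) = C1*exp(-exp(-a))


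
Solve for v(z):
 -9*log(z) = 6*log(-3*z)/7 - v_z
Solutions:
 v(z) = C1 + 69*z*log(z)/7 + 3*z*(-23 + 2*log(3) + 2*I*pi)/7


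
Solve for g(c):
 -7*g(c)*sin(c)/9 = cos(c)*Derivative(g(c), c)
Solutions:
 g(c) = C1*cos(c)^(7/9)


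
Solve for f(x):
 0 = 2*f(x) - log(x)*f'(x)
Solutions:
 f(x) = C1*exp(2*li(x))


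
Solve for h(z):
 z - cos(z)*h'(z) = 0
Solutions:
 h(z) = C1 + Integral(z/cos(z), z)


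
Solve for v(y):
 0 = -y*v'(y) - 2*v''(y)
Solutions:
 v(y) = C1 + C2*erf(y/2)


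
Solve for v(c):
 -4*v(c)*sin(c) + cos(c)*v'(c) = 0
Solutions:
 v(c) = C1/cos(c)^4


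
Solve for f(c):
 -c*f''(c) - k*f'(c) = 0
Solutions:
 f(c) = C1 + c^(1 - re(k))*(C2*sin(log(c)*Abs(im(k))) + C3*cos(log(c)*im(k)))


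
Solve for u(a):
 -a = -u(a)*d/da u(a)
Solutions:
 u(a) = -sqrt(C1 + a^2)
 u(a) = sqrt(C1 + a^2)


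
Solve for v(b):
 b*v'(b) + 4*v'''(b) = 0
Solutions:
 v(b) = C1 + Integral(C2*airyai(-2^(1/3)*b/2) + C3*airybi(-2^(1/3)*b/2), b)


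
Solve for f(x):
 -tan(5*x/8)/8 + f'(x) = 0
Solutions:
 f(x) = C1 - log(cos(5*x/8))/5


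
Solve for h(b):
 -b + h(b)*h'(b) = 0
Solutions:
 h(b) = -sqrt(C1 + b^2)
 h(b) = sqrt(C1 + b^2)


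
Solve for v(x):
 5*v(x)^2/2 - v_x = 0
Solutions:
 v(x) = -2/(C1 + 5*x)


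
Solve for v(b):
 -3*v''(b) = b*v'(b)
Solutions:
 v(b) = C1 + C2*erf(sqrt(6)*b/6)


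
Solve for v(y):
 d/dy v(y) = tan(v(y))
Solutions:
 v(y) = pi - asin(C1*exp(y))
 v(y) = asin(C1*exp(y))


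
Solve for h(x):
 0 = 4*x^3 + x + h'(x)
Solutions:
 h(x) = C1 - x^4 - x^2/2


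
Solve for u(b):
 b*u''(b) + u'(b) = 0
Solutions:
 u(b) = C1 + C2*log(b)


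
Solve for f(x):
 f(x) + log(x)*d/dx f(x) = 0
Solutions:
 f(x) = C1*exp(-li(x))


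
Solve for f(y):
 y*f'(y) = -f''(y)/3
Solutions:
 f(y) = C1 + C2*erf(sqrt(6)*y/2)


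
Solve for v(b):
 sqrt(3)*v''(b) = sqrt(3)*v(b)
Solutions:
 v(b) = C1*exp(-b) + C2*exp(b)


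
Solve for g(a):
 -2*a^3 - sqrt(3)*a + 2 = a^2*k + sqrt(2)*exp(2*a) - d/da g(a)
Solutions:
 g(a) = C1 + a^4/2 + a^3*k/3 + sqrt(3)*a^2/2 - 2*a + sqrt(2)*exp(2*a)/2


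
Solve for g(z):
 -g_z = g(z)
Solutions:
 g(z) = C1*exp(-z)


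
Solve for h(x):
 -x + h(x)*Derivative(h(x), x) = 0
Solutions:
 h(x) = -sqrt(C1 + x^2)
 h(x) = sqrt(C1 + x^2)


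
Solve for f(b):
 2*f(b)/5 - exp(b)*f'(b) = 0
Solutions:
 f(b) = C1*exp(-2*exp(-b)/5)


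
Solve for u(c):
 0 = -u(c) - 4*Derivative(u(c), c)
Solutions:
 u(c) = C1*exp(-c/4)


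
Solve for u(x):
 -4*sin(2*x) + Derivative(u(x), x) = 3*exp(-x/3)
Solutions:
 u(x) = C1 - 2*cos(2*x) - 9*exp(-x/3)


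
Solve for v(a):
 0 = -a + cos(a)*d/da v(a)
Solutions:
 v(a) = C1 + Integral(a/cos(a), a)


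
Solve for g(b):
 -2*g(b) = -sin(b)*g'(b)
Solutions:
 g(b) = C1*(cos(b) - 1)/(cos(b) + 1)


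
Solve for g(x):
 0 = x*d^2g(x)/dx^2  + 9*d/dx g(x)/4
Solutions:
 g(x) = C1 + C2/x^(5/4)


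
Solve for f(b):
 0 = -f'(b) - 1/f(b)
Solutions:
 f(b) = -sqrt(C1 - 2*b)
 f(b) = sqrt(C1 - 2*b)


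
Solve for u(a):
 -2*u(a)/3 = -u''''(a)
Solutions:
 u(a) = C1*exp(-2^(1/4)*3^(3/4)*a/3) + C2*exp(2^(1/4)*3^(3/4)*a/3) + C3*sin(2^(1/4)*3^(3/4)*a/3) + C4*cos(2^(1/4)*3^(3/4)*a/3)


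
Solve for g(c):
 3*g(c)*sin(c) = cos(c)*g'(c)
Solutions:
 g(c) = C1/cos(c)^3


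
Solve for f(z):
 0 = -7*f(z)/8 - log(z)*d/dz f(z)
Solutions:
 f(z) = C1*exp(-7*li(z)/8)


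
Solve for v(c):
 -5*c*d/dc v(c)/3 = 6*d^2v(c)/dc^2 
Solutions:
 v(c) = C1 + C2*erf(sqrt(5)*c/6)


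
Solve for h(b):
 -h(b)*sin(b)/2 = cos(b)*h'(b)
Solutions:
 h(b) = C1*sqrt(cos(b))


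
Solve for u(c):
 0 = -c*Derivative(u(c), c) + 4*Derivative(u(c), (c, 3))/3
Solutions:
 u(c) = C1 + Integral(C2*airyai(6^(1/3)*c/2) + C3*airybi(6^(1/3)*c/2), c)


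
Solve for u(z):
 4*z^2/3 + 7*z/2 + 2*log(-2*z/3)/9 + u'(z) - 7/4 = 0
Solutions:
 u(z) = C1 - 4*z^3/9 - 7*z^2/4 - 2*z*log(-z)/9 + z*(-8*log(2) + 8*log(3) + 71)/36


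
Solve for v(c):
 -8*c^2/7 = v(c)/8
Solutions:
 v(c) = -64*c^2/7


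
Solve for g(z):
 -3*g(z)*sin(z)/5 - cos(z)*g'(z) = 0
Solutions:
 g(z) = C1*cos(z)^(3/5)


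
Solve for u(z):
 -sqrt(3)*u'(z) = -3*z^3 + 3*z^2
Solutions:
 u(z) = C1 + sqrt(3)*z^4/4 - sqrt(3)*z^3/3


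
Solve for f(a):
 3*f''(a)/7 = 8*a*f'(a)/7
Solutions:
 f(a) = C1 + C2*erfi(2*sqrt(3)*a/3)


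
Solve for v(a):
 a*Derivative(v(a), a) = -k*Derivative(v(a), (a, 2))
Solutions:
 v(a) = C1 + C2*sqrt(k)*erf(sqrt(2)*a*sqrt(1/k)/2)


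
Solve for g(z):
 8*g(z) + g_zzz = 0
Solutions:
 g(z) = C3*exp(-2*z) + (C1*sin(sqrt(3)*z) + C2*cos(sqrt(3)*z))*exp(z)


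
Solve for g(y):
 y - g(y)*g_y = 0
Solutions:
 g(y) = -sqrt(C1 + y^2)
 g(y) = sqrt(C1 + y^2)


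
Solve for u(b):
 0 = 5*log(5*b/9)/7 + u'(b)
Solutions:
 u(b) = C1 - 5*b*log(b)/7 - 5*b*log(5)/7 + 5*b/7 + 10*b*log(3)/7


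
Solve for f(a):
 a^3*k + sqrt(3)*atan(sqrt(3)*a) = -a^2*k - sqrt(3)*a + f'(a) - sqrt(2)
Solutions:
 f(a) = C1 + a^4*k/4 + a^3*k/3 + sqrt(3)*a^2/2 + sqrt(2)*a + sqrt(3)*(a*atan(sqrt(3)*a) - sqrt(3)*log(3*a^2 + 1)/6)


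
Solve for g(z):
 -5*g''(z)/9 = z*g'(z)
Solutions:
 g(z) = C1 + C2*erf(3*sqrt(10)*z/10)


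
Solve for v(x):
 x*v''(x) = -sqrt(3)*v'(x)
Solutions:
 v(x) = C1 + C2*x^(1 - sqrt(3))


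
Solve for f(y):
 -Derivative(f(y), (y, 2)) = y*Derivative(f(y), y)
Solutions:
 f(y) = C1 + C2*erf(sqrt(2)*y/2)


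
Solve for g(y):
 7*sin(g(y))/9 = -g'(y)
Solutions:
 7*y/9 + log(cos(g(y)) - 1)/2 - log(cos(g(y)) + 1)/2 = C1


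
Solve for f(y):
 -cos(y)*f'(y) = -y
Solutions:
 f(y) = C1 + Integral(y/cos(y), y)


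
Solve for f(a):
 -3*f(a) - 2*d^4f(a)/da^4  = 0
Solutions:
 f(a) = (C1*sin(6^(1/4)*a/2) + C2*cos(6^(1/4)*a/2))*exp(-6^(1/4)*a/2) + (C3*sin(6^(1/4)*a/2) + C4*cos(6^(1/4)*a/2))*exp(6^(1/4)*a/2)


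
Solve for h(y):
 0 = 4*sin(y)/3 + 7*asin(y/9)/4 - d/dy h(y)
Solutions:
 h(y) = C1 + 7*y*asin(y/9)/4 + 7*sqrt(81 - y^2)/4 - 4*cos(y)/3


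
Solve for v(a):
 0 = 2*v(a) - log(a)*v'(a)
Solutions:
 v(a) = C1*exp(2*li(a))


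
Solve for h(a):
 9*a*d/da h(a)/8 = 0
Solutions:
 h(a) = C1


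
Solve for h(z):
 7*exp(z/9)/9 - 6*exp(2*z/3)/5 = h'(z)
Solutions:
 h(z) = C1 + 7*exp(z/9) - 9*exp(2*z/3)/5


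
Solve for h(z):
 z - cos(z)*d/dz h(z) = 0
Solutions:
 h(z) = C1 + Integral(z/cos(z), z)


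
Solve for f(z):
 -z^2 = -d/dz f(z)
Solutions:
 f(z) = C1 + z^3/3


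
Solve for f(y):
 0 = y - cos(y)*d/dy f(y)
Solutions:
 f(y) = C1 + Integral(y/cos(y), y)


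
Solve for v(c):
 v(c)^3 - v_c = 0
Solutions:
 v(c) = -sqrt(2)*sqrt(-1/(C1 + c))/2
 v(c) = sqrt(2)*sqrt(-1/(C1 + c))/2


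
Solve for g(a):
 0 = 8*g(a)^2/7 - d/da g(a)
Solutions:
 g(a) = -7/(C1 + 8*a)


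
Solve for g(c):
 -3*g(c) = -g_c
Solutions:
 g(c) = C1*exp(3*c)


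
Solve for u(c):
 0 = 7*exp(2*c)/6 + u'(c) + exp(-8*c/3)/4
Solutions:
 u(c) = C1 - 7*exp(2*c)/12 + 3*exp(-8*c/3)/32


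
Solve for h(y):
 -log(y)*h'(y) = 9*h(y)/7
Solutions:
 h(y) = C1*exp(-9*li(y)/7)


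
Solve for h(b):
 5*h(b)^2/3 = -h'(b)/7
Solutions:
 h(b) = 3/(C1 + 35*b)


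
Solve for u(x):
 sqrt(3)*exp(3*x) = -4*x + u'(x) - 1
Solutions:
 u(x) = C1 + 2*x^2 + x + sqrt(3)*exp(3*x)/3


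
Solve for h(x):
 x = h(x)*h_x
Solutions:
 h(x) = -sqrt(C1 + x^2)
 h(x) = sqrt(C1 + x^2)


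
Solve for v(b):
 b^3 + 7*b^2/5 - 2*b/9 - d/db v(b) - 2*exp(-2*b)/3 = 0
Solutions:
 v(b) = C1 + b^4/4 + 7*b^3/15 - b^2/9 + exp(-2*b)/3


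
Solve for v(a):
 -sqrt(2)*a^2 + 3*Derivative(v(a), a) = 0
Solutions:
 v(a) = C1 + sqrt(2)*a^3/9


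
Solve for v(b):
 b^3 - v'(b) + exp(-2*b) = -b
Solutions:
 v(b) = C1 + b^4/4 + b^2/2 - exp(-2*b)/2


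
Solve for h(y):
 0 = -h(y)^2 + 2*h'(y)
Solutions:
 h(y) = -2/(C1 + y)


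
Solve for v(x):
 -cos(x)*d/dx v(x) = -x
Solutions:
 v(x) = C1 + Integral(x/cos(x), x)


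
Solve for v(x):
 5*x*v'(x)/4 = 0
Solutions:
 v(x) = C1


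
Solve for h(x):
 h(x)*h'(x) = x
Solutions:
 h(x) = -sqrt(C1 + x^2)
 h(x) = sqrt(C1 + x^2)


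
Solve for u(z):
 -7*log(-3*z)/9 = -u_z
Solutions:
 u(z) = C1 + 7*z*log(-z)/9 + 7*z*(-1 + log(3))/9


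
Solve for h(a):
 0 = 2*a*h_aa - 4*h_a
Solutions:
 h(a) = C1 + C2*a^3


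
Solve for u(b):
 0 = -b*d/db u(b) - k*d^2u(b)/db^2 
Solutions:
 u(b) = C1 + C2*sqrt(k)*erf(sqrt(2)*b*sqrt(1/k)/2)


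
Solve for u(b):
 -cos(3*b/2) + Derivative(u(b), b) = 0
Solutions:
 u(b) = C1 + 2*sin(3*b/2)/3


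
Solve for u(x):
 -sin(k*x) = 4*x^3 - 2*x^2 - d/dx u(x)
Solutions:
 u(x) = C1 + x^4 - 2*x^3/3 - cos(k*x)/k


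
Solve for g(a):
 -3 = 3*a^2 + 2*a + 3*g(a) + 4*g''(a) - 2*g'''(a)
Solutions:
 g(a) = C1*exp(a*(-2^(1/3)*(9*sqrt(145) + 113)^(1/3) - 8*2^(2/3)/(9*sqrt(145) + 113)^(1/3) + 8)/12)*sin(2^(1/3)*sqrt(3)*a*(-(9*sqrt(145) + 113)^(1/3) + 8*2^(1/3)/(9*sqrt(145) + 113)^(1/3))/12) + C2*exp(a*(-2^(1/3)*(9*sqrt(145) + 113)^(1/3) - 8*2^(2/3)/(9*sqrt(145) + 113)^(1/3) + 8)/12)*cos(2^(1/3)*sqrt(3)*a*(-(9*sqrt(145) + 113)^(1/3) + 8*2^(1/3)/(9*sqrt(145) + 113)^(1/3))/12) + C3*exp(a*(8*2^(2/3)/(9*sqrt(145) + 113)^(1/3) + 4 + 2^(1/3)*(9*sqrt(145) + 113)^(1/3))/6) - a^2 - 2*a/3 + 5/3


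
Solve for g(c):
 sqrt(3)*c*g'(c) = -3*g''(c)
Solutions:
 g(c) = C1 + C2*erf(sqrt(2)*3^(3/4)*c/6)


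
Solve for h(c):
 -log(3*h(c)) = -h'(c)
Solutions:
 -Integral(1/(log(_y) + log(3)), (_y, h(c))) = C1 - c


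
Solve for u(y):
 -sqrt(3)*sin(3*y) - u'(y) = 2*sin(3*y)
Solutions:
 u(y) = C1 + sqrt(3)*cos(3*y)/3 + 2*cos(3*y)/3


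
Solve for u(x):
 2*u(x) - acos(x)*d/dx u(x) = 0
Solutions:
 u(x) = C1*exp(2*Integral(1/acos(x), x))


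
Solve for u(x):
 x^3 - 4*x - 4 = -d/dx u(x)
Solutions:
 u(x) = C1 - x^4/4 + 2*x^2 + 4*x


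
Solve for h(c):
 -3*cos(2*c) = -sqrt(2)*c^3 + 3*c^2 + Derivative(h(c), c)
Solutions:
 h(c) = C1 + sqrt(2)*c^4/4 - c^3 - 3*sin(2*c)/2


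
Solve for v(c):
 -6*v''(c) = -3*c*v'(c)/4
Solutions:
 v(c) = C1 + C2*erfi(c/4)


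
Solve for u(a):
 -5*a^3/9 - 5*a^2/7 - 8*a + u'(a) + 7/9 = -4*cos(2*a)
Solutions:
 u(a) = C1 + 5*a^4/36 + 5*a^3/21 + 4*a^2 - 7*a/9 - 4*sin(a)*cos(a)


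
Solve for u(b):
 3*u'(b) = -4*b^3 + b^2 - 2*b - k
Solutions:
 u(b) = C1 - b^4/3 + b^3/9 - b^2/3 - b*k/3
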